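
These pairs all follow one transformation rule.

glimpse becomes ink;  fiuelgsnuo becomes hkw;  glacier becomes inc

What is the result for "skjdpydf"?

The rule is to shift every letter 2 places forward in the alphabet (wrapping around), then keep only the first 3 characters.
Applying both steps to "skjdpydf": "umlfrafh", then "uml".

uml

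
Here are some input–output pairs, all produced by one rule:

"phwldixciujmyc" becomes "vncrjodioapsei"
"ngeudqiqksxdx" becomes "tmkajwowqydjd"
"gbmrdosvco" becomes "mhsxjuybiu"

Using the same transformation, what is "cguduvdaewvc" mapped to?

imajabjgkcbi

In each case the input is transformed by: shift every letter 6 places forward in the alphabet (wrapping around).
On "cguduvdaewvc" that produces "imajabjgkcbi".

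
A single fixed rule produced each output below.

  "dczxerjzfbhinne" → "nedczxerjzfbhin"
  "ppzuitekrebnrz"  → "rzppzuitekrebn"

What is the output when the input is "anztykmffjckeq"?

eqanztykmffjck

Looking at the pairs, the operation is to move the last 2 characters to the front (rotate right by 2).
On "anztykmffjckeq" that produces "eqanztykmffjck".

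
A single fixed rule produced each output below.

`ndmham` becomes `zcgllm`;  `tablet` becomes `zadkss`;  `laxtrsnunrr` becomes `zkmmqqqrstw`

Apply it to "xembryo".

adlnqwx

Each output is the input with this applied: sort the characters into alphabetical order, then shift every letter 1 place backward in the alphabet (wrapping around).
"xembryo" → "bemorxy" → "adlnqwx".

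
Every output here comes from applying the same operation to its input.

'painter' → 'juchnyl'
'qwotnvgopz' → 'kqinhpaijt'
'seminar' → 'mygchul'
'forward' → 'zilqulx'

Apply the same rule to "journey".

The pattern: shift every letter 6 places backward in the alphabet (wrapping around).
"journey" → "diolhys".

diolhys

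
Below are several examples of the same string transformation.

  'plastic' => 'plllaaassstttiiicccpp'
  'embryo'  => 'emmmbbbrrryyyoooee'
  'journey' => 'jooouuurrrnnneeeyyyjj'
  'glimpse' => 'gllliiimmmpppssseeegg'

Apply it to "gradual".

The rule is to repeat every character 3 times, then move the first 2 characters to the end (rotate left by 2).
On "gradual": the first step gives "gggrrraaaddduuuaaalll", and the second then gives "grrraaaddduuuaaalllgg".

grrraaaddduuuaaalllgg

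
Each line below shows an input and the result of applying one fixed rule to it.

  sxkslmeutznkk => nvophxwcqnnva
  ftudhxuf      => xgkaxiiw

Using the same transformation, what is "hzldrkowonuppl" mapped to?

ogunrzrqxssokc

The rule is to shift every letter 3 places forward in the alphabet (wrapping around), then move the first 2 characters to the end (rotate left by 2).
Applying both steps to "hzldrkowonuppl": "kcogunrzrqxsso", then "ogunrzrqxssokc".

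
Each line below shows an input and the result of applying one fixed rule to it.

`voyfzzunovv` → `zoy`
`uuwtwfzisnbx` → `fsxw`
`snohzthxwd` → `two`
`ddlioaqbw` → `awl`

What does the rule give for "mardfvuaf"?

Each output is the input with this applied: keep one character in every 3, starting at position 3 (positions 3rd, 6th, 9th, ...), then move the first character to the end.
Working it through for "mardfvuaf": intermediate "rvf", final "vfr".

vfr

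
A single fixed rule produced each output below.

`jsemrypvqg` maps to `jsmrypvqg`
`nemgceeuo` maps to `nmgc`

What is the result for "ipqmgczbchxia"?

pqmgczbchx

The rule is to remove every vowel.
Doing the same to "ipqmgczbchxia": "pqmgczbchx".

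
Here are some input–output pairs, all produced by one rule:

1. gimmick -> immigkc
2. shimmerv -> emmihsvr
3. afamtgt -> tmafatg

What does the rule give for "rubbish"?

The transformation: move the last 2 characters to the front (rotate right by 2), then reverse the string.
Starting from "rubbish": after the first operation, "shrubbi"; after the second, "ibburhs".
(Check on "afamtgt": → "gtafamt" → "tmafatg" ✓)

ibburhs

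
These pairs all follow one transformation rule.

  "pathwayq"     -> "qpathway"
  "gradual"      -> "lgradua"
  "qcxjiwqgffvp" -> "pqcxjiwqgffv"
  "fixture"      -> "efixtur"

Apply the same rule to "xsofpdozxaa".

What's happening: move the last character to the front.
"xsofpdozxaa" → "axsofpdozxa".

axsofpdozxa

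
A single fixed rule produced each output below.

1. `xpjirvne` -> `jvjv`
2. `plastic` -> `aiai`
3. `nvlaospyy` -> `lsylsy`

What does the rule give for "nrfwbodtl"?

folfol

The transformation: keep one character in every 3, starting at position 3 (positions 3rd, 6th, 9th, ...), then write the whole string twice.
Applying both steps to "nrfwbodtl": "fol", then "folfol".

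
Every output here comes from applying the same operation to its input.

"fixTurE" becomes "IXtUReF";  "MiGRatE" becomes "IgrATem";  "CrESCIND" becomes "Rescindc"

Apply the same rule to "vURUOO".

The pattern: move the first character to the end, then flip the case of every letter.
For "vURUOO", step one produces "URUOOv"; step two turns that into "uruooV".

uruooV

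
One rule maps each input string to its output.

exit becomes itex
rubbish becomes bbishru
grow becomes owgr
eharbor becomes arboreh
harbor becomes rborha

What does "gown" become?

In each case the input is transformed by: move the first 2 characters to the end (rotate left by 2).
For "gown" the result is "wngo".

wngo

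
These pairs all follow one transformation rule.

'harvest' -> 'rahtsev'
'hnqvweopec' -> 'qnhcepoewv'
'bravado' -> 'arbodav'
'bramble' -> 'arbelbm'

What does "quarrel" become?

In each case the input is transformed by: reverse the string, then move the last 3 characters to the front (rotate right by 3).
Applying both steps to "quarrel": "lerrauq", then "auqlerr".

auqlerr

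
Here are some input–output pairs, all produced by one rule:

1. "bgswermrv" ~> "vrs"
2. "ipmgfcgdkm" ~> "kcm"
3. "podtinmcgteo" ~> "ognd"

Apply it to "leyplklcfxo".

Looking at the pairs, the operation is to keep one character in every 3, starting at position 3 (positions 3rd, 6th, 9th, ...), then reverse the string.
For "leyplklcfxo" the result is "fky".
(Check on "ipmgfcgdkm": → "mck" → "kcm" ✓)

fky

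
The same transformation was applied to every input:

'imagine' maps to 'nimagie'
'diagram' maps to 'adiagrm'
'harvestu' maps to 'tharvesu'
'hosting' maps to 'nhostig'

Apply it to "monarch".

Each output is the input with this applied: move the last character to the front, then swap the first and last characters.
Working it through for "monarch": intermediate "hmonarc", final "cmonarh".

cmonarh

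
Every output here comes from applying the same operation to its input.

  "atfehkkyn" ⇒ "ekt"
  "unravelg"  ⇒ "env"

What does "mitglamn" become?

Each output is the input with this applied: sort the characters into alphabetical order, then keep one character in every 3, starting at position 2 (positions 2nd, 5th, 8th, ...).
For "mitglamn", step one produces "agilmmnt"; step two turns that into "gmt".

gmt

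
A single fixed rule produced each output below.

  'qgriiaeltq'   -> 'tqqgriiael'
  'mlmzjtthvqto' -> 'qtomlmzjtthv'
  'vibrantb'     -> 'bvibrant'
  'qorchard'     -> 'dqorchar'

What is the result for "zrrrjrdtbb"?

bbzrrrjrdt

What's happening: swap the front and back halves of the string, then move the first 3 characters to the end (rotate left by 3).
Applying that to "zrrrjrdtbb" gives "bbzrrrjrdt".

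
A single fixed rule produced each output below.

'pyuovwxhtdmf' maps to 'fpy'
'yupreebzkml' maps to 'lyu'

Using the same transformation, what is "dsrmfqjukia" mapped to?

The transformation: move the last character to the front, then keep only the first 3 characters.
On "dsrmfqjukia": the first step gives "adsrmfqjuki", and the second then gives "ads".

ads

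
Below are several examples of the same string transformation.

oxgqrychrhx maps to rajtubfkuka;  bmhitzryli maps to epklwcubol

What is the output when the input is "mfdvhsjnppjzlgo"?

pigykvmqssmcojr

Rule — shift every letter 3 places forward in the alphabet (wrapping around).
"mfdvhsjnppjzlgo" → "pigykvmqssmcojr".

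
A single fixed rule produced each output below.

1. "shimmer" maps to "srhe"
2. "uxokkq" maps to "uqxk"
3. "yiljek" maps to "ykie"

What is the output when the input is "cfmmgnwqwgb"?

cbfg

In each case the input is transformed by: take characters alternately from the front and the back (1st, last, 2nd, 2nd-last, ...), then keep only the first 4 characters.
Starting from "cfmmgnwqwgb": after the first operation, "cbfgmwmqgwn"; after the second, "cbfg".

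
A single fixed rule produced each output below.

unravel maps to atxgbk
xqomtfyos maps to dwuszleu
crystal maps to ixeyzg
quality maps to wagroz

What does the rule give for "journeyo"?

puaxtke

The rule is to shift every letter 6 places forward in the alphabet (wrapping around), then delete the last character.
Working it through for "journeyo": intermediate "puaxtkeu", final "puaxtke".
(Check on "quality": → "wagroze" → "wagroz" ✓)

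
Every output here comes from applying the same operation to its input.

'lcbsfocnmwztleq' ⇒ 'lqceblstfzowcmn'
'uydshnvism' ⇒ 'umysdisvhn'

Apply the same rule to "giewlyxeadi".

Each output is the input with this applied: take characters alternately from the front and the back (1st, last, 2nd, 2nd-last, ...).
On "giewlyxeadi" that produces "giideawelxy".

giideawelxy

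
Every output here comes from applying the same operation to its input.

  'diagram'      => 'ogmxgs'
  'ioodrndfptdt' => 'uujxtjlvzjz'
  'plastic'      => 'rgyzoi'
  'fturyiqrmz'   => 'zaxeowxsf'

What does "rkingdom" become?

qotmjus

The transformation: shift every letter 6 places forward in the alphabet (wrapping around), then delete the first character.
Starting from "rkingdom": after the first operation, "xqotmjus"; after the second, "qotmjus".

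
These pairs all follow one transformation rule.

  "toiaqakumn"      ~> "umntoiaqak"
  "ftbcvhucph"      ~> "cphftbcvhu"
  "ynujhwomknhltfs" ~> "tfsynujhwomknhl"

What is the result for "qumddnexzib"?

Looking at the pairs, the operation is to move the last 3 characters to the front (rotate right by 3).
On "qumddnexzib" that produces "zibqumddnex".

zibqumddnex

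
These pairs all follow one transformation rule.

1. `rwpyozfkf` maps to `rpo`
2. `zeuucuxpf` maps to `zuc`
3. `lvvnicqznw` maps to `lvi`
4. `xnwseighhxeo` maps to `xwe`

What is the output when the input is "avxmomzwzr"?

axo

Looking at the pairs, the operation is to keep every other character starting from the first (positions 1st, 3rd, 5th, ...), then keep only the first 3 characters.
Starting from "avxmomzwzr": after the first operation, "axozz"; after the second, "axo".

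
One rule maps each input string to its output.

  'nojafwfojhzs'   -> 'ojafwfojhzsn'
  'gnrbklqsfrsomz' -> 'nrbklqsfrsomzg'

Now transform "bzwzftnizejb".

zwzftnizejbb

The rule is to move the first character to the end.
On "bzwzftnizejb" that produces "zwzftnizejbb".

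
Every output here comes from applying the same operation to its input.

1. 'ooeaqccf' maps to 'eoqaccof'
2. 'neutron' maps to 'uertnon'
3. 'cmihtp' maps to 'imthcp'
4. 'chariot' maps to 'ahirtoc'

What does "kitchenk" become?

The transformation: move the first character to the end, then swap each adjacent pair of characters (1↔2, 3↔4, ...).
Working it through for "kitchenk": intermediate "itchenkk", final "tihcnekk".

tihcnekk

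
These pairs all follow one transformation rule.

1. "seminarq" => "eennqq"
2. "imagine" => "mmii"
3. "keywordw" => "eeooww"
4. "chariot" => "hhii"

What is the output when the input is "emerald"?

What's happening: keep one character in every 3, starting at position 2 (positions 2nd, 5th, 8th, ...), then double every character.
On "emerald": the first step gives "ma", and the second then gives "mmaa".

mmaa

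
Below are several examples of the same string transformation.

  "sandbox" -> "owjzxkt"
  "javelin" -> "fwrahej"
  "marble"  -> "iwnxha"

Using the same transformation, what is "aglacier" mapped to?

wchwyean

The pattern: shift every letter 4 places backward in the alphabet (wrapping around).
On "aglacier" that produces "wchwyean".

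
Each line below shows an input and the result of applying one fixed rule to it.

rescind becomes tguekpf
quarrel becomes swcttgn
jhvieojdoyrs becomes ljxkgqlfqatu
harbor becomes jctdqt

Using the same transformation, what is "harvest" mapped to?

jctxguv

Each output is the input with this applied: shift every letter 2 places forward in the alphabet (wrapping around).
"harvest" → "jctxguv".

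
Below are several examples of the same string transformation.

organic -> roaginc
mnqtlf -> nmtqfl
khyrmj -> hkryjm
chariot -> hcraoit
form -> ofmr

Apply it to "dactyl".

Each output is the input with this applied: swap each adjacent pair of characters (1↔2, 3↔4, ...).
"dactyl" → "adtcly".

adtcly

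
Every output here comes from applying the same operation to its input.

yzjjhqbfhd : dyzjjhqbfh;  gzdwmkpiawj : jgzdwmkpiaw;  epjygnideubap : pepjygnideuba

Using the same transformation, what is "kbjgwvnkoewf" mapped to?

Rule — move the last character to the front.
Applying that to "kbjgwvnkoewf" gives "fkbjgwvnkoew".

fkbjgwvnkoew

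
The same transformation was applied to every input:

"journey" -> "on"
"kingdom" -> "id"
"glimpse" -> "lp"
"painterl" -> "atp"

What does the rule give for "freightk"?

Looking at the pairs, the operation is to swap the first and last characters, then keep one character in every 3, starting at position 2 (positions 2nd, 5th, 8th, ...).
"freightk" → "kreightf" → "rgf".

rgf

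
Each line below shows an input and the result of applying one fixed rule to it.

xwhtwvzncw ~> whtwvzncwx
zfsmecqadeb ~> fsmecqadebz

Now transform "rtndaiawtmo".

tndaiawtmor

Rule — move the first character to the end.
Applying that to "rtndaiawtmo" gives "tndaiawtmor".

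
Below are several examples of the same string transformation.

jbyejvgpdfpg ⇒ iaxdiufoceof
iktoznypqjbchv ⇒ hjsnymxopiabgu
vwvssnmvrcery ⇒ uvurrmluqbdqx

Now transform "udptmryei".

tcoslqxdh

Rule — shift every letter 1 place backward in the alphabet (wrapping around).
So "udptmryei" becomes "tcoslqxdh".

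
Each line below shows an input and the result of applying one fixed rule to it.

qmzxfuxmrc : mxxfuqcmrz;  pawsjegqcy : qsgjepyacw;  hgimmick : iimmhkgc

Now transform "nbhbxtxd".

In each case the input is transformed by: take characters alternately from the front and the back (1st, last, 2nd, 2nd-last, ...), then swap the front and back halves of the string.
On "nbhbxtxd": the first step gives "ndbxhtbx", and the second then gives "htbxndbx".
(Check on "qmzxfuxmrc": → "qcmrzmxxfu" → "mxxfuqcmrz" ✓)

htbxndbx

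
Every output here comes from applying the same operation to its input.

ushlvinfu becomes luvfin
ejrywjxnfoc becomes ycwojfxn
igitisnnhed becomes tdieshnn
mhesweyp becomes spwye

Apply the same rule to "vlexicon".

xnioc

Rule — delete the first 3 characters, then take characters alternately from the front and the back (1st, last, 2nd, 2nd-last, ...).
On "vlexicon": the first step gives "xicon", and the second then gives "xnioc".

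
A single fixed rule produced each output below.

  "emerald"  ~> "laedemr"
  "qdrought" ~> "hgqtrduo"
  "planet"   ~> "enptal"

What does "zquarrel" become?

erzluqra

The transformation: move the last 3 characters to the front (rotate right by 3), then swap each adjacent pair of characters (1↔2, 3↔4, ...).
Working it through for "zquarrel": intermediate "relzquar", final "erzluqra".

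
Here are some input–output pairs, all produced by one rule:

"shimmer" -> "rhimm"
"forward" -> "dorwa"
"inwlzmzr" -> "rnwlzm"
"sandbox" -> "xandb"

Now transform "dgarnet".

tgarn

What's happening: swap the first and last characters, then delete the last 2 characters.
"dgarnet" → "tgarned" → "tgarn".
(Check on "shimmer": → "rhimmes" → "rhimm" ✓)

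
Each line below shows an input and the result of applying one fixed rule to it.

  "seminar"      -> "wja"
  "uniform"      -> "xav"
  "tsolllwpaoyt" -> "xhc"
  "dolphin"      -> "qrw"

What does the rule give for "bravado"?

Looking at the pairs, the operation is to shift every letter 9 places forward in the alphabet (wrapping around), then keep only the last 3 characters.
"bravado" → "kajejmx" → "jmx".

jmx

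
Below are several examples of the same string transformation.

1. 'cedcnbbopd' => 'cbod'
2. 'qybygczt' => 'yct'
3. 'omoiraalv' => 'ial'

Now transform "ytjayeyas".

aea

What's happening: delete the first 3 characters, then keep every other character starting from the first (positions 1st, 3rd, 5th, ...).
For "ytjayeyas", step one produces "ayeyas"; step two turns that into "aea".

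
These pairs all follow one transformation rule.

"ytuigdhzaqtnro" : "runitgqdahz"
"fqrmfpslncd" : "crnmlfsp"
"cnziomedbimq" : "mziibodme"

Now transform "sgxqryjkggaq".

The transformation: take characters alternately from the front and the back (1st, last, 2nd, 2nd-last, ...), then delete the first 3 characters.
Starting from "sgxqryjkggaq": after the first operation, "sqgaxgqgrkyj"; after the second, "axgqgrkyj".

axgqgrkyj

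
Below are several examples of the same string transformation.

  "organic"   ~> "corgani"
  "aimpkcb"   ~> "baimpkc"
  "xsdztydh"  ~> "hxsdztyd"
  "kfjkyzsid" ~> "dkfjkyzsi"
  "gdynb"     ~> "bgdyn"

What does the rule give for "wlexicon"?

nwlexico

The rule is to move the last character to the front.
Applying that to "wlexicon" gives "nwlexico".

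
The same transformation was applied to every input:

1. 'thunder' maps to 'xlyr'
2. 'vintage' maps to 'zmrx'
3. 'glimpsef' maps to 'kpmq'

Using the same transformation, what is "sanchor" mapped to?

What's happening: shift every letter 4 places forward in the alphabet (wrapping around), then keep only the first 4 characters.
For "sanchor" the result is "werg".

werg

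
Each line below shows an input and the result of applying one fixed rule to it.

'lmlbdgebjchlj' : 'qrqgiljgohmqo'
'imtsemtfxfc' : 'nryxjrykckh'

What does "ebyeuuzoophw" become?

jgdjzzettumb

Each output is the input with this applied: shift every letter 5 places forward in the alphabet (wrapping around).
For "ebyeuuzoophw" the result is "jgdjzzettumb".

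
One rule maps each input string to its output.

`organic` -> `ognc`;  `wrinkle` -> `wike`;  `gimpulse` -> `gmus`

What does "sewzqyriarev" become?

Looking at the pairs, the operation is to keep every other character starting from the first (positions 1st, 3rd, 5th, ...).
On "sewzqyriarev" that produces "swqrae".

swqrae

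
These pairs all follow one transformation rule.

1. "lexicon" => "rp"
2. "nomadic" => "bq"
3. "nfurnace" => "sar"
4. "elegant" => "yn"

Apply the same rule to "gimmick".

vv

Each output is the input with this applied: keep one character in every 3, starting at position 2 (positions 2nd, 5th, 8th, ...), then shift every letter 13 places forward in the alphabet (wrapping around) — i.e. ROT13.
Doing the same to "gimmick": "vv".
(Check on "nfurnace": → "fne" → "sar" ✓)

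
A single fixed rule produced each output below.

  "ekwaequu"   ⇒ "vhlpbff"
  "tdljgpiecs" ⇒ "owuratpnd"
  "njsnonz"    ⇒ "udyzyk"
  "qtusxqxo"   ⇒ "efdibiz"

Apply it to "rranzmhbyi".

clykxsmjt

What's happening: delete the first character, then shift every letter 11 places forward in the alphabet (wrapping around).
Working it through for "rranzmhbyi": intermediate "ranzmhbyi", final "clykxsmjt".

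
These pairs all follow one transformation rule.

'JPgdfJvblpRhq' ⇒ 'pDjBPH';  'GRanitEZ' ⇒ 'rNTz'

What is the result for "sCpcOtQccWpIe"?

Each output is the input with this applied: keep every other character starting from the second (positions 2nd, 4th, 6th, ...), then flip the case of every letter.
Doing the same to "sCpcOtQccWpIe": "cCTCwi".

cCTCwi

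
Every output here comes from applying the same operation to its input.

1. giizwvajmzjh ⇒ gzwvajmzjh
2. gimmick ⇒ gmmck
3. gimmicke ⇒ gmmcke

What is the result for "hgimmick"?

hgmmck

In each case the input is transformed by: remove every "i".
On "hgimmick" that produces "hgmmck".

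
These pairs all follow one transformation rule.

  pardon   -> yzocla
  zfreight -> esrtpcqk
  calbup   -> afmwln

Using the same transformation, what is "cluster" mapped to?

The transformation: shift every letter 11 places forward in the alphabet (wrapping around), then reverse the string.
For "cluster", step one produces "nwfdepc"; step two turns that into "cpedfwn".

cpedfwn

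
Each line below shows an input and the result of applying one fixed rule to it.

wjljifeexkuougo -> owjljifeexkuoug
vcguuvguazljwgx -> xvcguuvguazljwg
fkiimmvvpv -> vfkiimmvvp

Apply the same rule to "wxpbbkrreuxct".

Rule — move the last character to the front.
Doing the same to "wxpbbkrreuxct": "twxpbbkrreuxc".

twxpbbkrreuxc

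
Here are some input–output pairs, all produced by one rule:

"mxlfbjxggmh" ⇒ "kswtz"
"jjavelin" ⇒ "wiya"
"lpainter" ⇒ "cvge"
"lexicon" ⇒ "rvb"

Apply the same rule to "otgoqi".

Rule — keep every other character starting from the second (positions 2nd, 4th, 6th, ...), then shift every letter 13 places forward in the alphabet (wrapping around) — i.e. ROT13.
On "otgoqi": the first step gives "toi", and the second then gives "gbv".
(Check on "jjavelin": → "jvln" → "wiya" ✓)

gbv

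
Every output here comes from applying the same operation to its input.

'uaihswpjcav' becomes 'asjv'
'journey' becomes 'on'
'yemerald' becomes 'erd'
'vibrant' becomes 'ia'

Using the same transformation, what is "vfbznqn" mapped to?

Looking at the pairs, the operation is to keep one character in every 3, starting at position 2 (positions 2nd, 5th, 8th, ...).
Doing the same to "vfbznqn": "fn".

fn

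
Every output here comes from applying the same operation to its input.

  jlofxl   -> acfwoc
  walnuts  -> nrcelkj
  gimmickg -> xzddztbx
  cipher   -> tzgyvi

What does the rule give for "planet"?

gcrevk

The rule is to shift every letter 9 places backward in the alphabet (wrapping around).
"planet" → "gcrevk".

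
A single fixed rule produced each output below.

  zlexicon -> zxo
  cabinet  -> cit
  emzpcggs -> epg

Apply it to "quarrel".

qrl

Looking at the pairs, the operation is to keep one character in every 3, starting at position 1 (positions 1st, 4th, 7th, ...).
Doing the same to "quarrel": "qrl".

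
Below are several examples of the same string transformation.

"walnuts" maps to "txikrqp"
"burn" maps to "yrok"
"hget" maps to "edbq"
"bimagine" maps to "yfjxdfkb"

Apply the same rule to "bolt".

Looking at the pairs, the operation is to shift every letter 3 places backward in the alphabet (wrapping around).
On "bolt" that produces "yliq".

yliq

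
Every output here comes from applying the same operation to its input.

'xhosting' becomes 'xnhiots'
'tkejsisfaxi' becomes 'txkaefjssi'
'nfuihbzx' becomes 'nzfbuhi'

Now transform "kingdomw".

The transformation: delete the last character, then take characters alternately from the front and the back (1st, last, 2nd, 2nd-last, ...).
On "kingdomw": the first step gives "kingdom", and the second then gives "kmiondg".

kmiondg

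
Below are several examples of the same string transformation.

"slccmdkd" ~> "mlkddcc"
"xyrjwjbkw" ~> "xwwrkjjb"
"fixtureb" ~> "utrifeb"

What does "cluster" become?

tsrlec

In each case the input is transformed by: sort the characters into reverse alphabetical order, then delete the first character.
"cluster" → "tsrlec".
(Check on "xyrjwjbkw": → "yxwwrkjjb" → "xwwrkjjb" ✓)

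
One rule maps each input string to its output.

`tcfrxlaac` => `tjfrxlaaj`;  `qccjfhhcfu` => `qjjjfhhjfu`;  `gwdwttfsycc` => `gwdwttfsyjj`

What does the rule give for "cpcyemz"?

jpjyemz

The rule is to replace every "c" with "j".
Doing the same to "cpcyemz": "jpjyemz".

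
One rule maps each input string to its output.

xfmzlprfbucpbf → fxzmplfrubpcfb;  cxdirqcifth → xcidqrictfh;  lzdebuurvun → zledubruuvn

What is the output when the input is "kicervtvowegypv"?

In each case the input is transformed by: swap each adjacent pair of characters (1↔2, 3↔4, ...).
Doing the same to "kicervtvowegypv": "ikecvrvtwogepyv".

ikecvrvtwogepyv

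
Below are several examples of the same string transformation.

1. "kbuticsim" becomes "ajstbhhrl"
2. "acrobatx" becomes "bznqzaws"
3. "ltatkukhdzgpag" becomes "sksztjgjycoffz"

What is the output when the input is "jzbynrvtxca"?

yixaqmsubwz

The pattern: shift every letter 1 place backward in the alphabet (wrapping around), then swap each adjacent pair of characters (1↔2, 3↔4, ...).
For "jzbynrvtxca", step one produces "iyaxmquswbz"; step two turns that into "yixaqmsubwz".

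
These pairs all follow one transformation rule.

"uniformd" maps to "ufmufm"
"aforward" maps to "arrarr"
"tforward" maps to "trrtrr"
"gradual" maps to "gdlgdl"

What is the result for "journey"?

Looking at the pairs, the operation is to keep one character in every 3, starting at position 1 (positions 1st, 4th, 7th, ...), then write the whole string twice.
Applying both steps to "journey": "jry", then "jryjry".

jryjry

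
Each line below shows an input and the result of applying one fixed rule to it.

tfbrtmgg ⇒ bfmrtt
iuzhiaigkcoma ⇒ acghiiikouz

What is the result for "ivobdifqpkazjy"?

What's happening: delete the last 2 characters, then sort the characters into alphabetical order.
"ivobdifqpkazjy" → "ivobdifqpkaz" → "abdfiikopqvz".
(Check on "tfbrtmgg": → "tfbrtm" → "bfmrtt" ✓)

abdfiikopqvz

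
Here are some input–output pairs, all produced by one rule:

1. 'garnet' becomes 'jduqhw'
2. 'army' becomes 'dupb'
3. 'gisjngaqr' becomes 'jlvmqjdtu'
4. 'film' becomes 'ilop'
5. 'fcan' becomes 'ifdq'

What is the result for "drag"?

gudj

What's happening: shift every letter 3 places forward in the alphabet (wrapping around).
On "drag" that produces "gudj".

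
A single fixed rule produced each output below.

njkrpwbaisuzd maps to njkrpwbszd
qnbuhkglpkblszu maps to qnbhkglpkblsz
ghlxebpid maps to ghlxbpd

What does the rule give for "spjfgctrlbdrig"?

The transformation: remove every vowel.
Doing the same to "spjfgctrlbdrig": "spjfgctrlbdrg".

spjfgctrlbdrg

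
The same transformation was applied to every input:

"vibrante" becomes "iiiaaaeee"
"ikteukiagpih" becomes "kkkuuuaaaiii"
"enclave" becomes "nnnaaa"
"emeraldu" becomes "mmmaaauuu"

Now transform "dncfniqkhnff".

In each case the input is transformed by: keep one character in every 3, starting at position 2 (positions 2nd, 5th, 8th, ...), then repeat every character 3 times.
"dncfniqkhnff" → "nnkf" → "nnnnnnkkkfff".

nnnnnnkkkfff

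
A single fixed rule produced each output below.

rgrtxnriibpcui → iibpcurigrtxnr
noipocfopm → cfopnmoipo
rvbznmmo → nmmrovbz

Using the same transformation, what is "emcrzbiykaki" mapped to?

In each case the input is transformed by: swap the first and last characters, then swap the front and back halves of the string.
Applying both steps to "emcrzbiykaki": "imcrzbiykake", then "iykakeimcrzb".

iykakeimcrzb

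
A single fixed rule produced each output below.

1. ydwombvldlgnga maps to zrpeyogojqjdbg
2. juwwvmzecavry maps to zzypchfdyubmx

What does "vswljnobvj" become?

The pattern: shift every letter 3 places forward in the alphabet (wrapping around), then move the first 2 characters to the end (rotate left by 2).
"vswljnobvj" → "zomqreymyv".

zomqreymyv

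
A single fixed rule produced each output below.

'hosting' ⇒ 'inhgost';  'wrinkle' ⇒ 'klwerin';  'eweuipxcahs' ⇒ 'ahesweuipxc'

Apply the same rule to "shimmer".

The transformation: swap the first and last characters, then move the last 3 characters to the front (rotate right by 3).
Applying both steps to "shimmer": "rhimmes", then "mesrhim".

mesrhim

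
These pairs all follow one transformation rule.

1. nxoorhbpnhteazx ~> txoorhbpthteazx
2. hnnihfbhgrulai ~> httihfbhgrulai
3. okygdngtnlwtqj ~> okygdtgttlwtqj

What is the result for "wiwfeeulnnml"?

wiwfeeulttml

In each case the input is transformed by: replace every "n" with "t".
On "wiwfeeulnnml" that produces "wiwfeeulttml".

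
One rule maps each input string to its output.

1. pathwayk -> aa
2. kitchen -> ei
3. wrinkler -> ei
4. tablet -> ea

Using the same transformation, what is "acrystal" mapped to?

The rule is to move the first 3 characters to the end (rotate left by 3), then keep only the vowels.
Working it through for "acrystal": intermediate "ystalacr", final "aa".

aa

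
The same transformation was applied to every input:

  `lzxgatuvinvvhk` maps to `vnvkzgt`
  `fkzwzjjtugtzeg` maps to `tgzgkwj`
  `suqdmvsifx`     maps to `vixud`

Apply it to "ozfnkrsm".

Rule — swap the front and back halves of the string, then keep every other character starting from the first (positions 1st, 3rd, 5th, ...).
On "ozfnkrsm": the first step gives "krsmozfn", and the second then gives "ksof".

ksof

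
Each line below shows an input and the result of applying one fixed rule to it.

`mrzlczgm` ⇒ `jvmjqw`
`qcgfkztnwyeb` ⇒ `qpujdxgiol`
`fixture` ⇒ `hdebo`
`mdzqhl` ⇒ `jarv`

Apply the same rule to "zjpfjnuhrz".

zptxerbj

Looking at the pairs, the operation is to delete the first 2 characters, then shift every letter 10 places forward in the alphabet (wrapping around).
"zjpfjnuhrz" → "pfjnuhrz" → "zptxerbj".
(Check on "mrzlczgm": → "zlczgm" → "jvmjqw" ✓)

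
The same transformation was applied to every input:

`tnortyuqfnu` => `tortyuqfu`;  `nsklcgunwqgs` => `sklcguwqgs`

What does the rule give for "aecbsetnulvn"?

aecbsetulv

Each output is the input with this applied: remove every "n".
So "aecbsetnulvn" becomes "aecbsetulv".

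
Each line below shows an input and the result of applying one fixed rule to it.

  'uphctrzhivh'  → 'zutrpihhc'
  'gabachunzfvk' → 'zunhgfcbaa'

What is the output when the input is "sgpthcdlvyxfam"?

The pattern: delete the last 2 characters, then sort the characters into reverse alphabetical order.
On "sgpthcdlvyxfam" that produces "yxvtsplhgfdc".

yxvtsplhgfdc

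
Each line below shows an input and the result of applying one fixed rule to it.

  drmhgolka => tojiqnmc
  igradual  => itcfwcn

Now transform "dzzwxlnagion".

In each case the input is transformed by: delete the first character, then shift every letter 2 places forward in the alphabet (wrapping around).
On "dzzwxlnagion": the first step gives "zzwxlnagion", and the second then gives "bbyznpcikqp".

bbyznpcikqp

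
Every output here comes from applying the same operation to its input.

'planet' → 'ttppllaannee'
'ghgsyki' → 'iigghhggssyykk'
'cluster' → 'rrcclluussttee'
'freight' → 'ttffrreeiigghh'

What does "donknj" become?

Looking at the pairs, the operation is to double every character, then move the last 2 characters to the front (rotate right by 2).
On "donknj": the first step gives "ddoonnkknnjj", and the second then gives "jjddoonnkknn".

jjddoonnkknn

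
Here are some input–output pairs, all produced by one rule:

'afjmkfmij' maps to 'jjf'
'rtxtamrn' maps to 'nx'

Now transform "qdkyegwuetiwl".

What's happening: move the last 3 characters to the front (rotate right by 3), then keep one character in every 3, starting at position 3 (positions 3rd, 6th, 9th, ...).
"qdkyegwuetiwl" → "lkge".

lkge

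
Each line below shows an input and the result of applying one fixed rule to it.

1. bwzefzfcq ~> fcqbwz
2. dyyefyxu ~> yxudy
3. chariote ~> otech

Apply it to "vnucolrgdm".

gdmvnuc

Looking at the pairs, the operation is to move the last 3 characters to the front (rotate right by 3), then delete the last 3 characters.
Applying both steps to "vnucolrgdm": "gdmvnucolr", then "gdmvnuc".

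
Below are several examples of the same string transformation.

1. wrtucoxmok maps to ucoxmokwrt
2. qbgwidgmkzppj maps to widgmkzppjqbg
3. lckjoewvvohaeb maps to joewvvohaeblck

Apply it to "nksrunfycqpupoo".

runfycqpupoonks

Rule — move the first 3 characters to the end (rotate left by 3).
"nksrunfycqpupoo" → "runfycqpupoonks".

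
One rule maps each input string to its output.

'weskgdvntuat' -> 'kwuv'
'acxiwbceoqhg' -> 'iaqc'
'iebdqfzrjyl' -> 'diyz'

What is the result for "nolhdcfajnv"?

Each output is the input with this applied: keep one character in every 3, starting at position 1 (positions 1st, 4th, 7th, ...), then swap each adjacent pair of characters (1↔2, 3↔4, ...).
Applying that to "nolhdcfajnv" gives "hnnf".

hnnf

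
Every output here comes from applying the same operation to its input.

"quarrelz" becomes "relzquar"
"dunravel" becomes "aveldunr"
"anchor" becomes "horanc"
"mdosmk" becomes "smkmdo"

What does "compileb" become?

The pattern: swap the front and back halves of the string.
Doing the same to "compileb": "ilebcomp".

ilebcomp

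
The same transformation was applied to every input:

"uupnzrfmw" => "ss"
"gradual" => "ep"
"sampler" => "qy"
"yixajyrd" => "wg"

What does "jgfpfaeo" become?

Rule — shift every letter 2 places backward in the alphabet (wrapping around), then keep only the first 2 characters.
Starting from "jgfpfaeo": after the first operation, "hedndycm"; after the second, "he".

he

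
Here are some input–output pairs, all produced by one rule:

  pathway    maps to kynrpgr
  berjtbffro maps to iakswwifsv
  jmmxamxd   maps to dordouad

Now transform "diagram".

Rule — move the first 2 characters to the end (rotate left by 2), then shift every letter 9 places backward in the alphabet (wrapping around).
Working it through for "diagram": intermediate "agramdi", final "rxirduz".

rxirduz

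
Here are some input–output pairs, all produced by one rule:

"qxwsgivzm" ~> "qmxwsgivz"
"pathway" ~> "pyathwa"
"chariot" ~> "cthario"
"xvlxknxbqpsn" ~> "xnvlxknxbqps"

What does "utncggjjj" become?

ujtncggjj

The pattern: swap the first and last characters, then move the last character to the front.
So "utncggjjj" becomes "ujtncggjj".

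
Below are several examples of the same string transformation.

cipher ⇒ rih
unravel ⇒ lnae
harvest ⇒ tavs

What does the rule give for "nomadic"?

coai

In each case the input is transformed by: move the last character to the front, then keep every other character starting from the first (positions 1st, 3rd, 5th, ...).
Applying both steps to "nomadic": "cnomadi", then "coai".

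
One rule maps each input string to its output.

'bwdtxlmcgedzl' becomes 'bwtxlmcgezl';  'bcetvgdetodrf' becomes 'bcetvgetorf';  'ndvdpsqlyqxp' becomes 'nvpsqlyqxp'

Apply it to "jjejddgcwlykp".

jjejgcwlykp

Each output is the input with this applied: remove every "d".
Applying that to "jjejddgcwlykp" gives "jjejgcwlykp".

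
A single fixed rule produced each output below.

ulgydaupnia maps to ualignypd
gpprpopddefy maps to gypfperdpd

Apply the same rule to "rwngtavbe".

rewbnvg

Looking at the pairs, the operation is to take characters alternately from the front and the back (1st, last, 2nd, 2nd-last, ...), then delete the last 2 characters.
Working it through for "rwngtavbe": intermediate "rewbnvgat", final "rewbnvg".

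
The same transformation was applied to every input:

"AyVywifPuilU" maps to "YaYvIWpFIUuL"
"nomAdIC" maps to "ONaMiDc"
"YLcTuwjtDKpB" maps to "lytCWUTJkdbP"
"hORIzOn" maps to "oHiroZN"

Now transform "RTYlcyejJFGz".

trLyYCJEfjZg

The transformation: flip the case of every letter, then swap each adjacent pair of characters (1↔2, 3↔4, ...).
For "RTYlcyejJFGz", step one produces "rtyLCYEJjfgZ"; step two turns that into "trLyYCJEfjZg".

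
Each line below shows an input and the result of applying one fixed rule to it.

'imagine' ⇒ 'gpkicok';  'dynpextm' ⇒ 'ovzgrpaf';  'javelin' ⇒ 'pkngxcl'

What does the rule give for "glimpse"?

gurokni

Looking at the pairs, the operation is to shift every letter 2 places forward in the alphabet (wrapping around), then reverse the string.
Starting from "glimpse": after the first operation, "inkorug"; after the second, "gurokni".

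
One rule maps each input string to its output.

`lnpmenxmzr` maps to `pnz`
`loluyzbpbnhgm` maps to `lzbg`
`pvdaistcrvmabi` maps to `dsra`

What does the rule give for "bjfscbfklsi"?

fbl

What's happening: keep one character in every 3, starting at position 3 (positions 3rd, 6th, 9th, ...).
Doing the same to "bjfscbfklsi": "fbl".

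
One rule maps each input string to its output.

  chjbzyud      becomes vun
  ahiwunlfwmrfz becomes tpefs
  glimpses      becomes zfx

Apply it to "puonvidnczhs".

igws

In each case the input is transformed by: shift every letter 7 places backward in the alphabet (wrapping around), then keep one character in every 3, starting at position 1 (positions 1st, 4th, 7th, ...).
On "puonvidnczhs": the first step gives "inhgobwgvsal", and the second then gives "igws".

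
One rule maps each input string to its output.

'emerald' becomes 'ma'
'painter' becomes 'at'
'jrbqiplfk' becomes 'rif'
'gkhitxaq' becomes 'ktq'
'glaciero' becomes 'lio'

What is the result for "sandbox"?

ab

Rule — keep one character in every 3, starting at position 2 (positions 2nd, 5th, 8th, ...).
For "sandbox" the result is "ab".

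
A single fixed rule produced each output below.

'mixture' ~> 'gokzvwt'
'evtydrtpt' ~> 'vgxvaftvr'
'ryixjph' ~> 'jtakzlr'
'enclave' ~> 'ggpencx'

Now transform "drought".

What's happening: shift every letter 2 places forward in the alphabet (wrapping around), then move the last character to the front.
On "drought": the first step gives "ftqwijv", and the second then gives "vftqwij".

vftqwij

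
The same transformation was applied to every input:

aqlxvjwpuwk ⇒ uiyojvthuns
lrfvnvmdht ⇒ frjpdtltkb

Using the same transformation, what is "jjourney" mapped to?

Rule — move the last 2 characters to the front (rotate right by 2), then shift every letter 2 places backward in the alphabet (wrapping around).
For "jjourney" the result is "cwhhmspl".

cwhhmspl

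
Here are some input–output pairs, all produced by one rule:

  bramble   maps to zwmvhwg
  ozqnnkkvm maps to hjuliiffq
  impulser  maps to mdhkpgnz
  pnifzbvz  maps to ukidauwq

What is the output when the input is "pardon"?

ikvmyj

Rule — move the last character to the front, then shift every letter 5 places backward in the alphabet (wrapping around).
Starting from "pardon": after the first operation, "npardo"; after the second, "ikvmyj".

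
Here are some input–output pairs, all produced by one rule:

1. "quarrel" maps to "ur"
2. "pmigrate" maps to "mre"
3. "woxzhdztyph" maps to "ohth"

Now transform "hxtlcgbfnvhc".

Looking at the pairs, the operation is to keep one character in every 3, starting at position 2 (positions 2nd, 5th, 8th, ...).
"hxtlcgbfnvhc" → "xcfh".

xcfh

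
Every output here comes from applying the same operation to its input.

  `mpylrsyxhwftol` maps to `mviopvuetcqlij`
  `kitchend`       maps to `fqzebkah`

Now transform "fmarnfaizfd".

jxokcxfwcac

In each case the input is transformed by: move the first character to the end, then shift every letter 3 places backward in the alphabet (wrapping around).
For "fmarnfaizfd", step one produces "marnfaizfdf"; step two turns that into "jxokcxfwcac".
(Check on "kitchend": → "itchendk" → "fqzebkah" ✓)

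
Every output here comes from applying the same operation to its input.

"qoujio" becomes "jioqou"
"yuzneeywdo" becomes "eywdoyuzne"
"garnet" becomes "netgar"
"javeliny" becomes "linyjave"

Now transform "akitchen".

chenakit

In each case the input is transformed by: swap the front and back halves of the string.
So "akitchen" becomes "chenakit".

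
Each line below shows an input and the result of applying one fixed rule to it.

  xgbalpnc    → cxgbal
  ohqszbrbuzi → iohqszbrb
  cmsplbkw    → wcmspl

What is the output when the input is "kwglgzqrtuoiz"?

zkwglgzqrtu

The transformation: move the last 3 characters to the front (rotate right by 3), then delete the first 2 characters.
Applying both steps to "kwglgzqrtuoiz": "oizkwglgzqrtu", then "zkwglgzqrtu".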